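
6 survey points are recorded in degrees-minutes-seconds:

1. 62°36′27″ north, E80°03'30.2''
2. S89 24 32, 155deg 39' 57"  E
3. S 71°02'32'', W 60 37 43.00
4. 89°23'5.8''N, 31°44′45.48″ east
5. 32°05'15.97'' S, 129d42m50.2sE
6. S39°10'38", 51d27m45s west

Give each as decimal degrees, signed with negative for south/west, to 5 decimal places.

1. 62.60750, 80.05839
2. -89.40889, 155.66583
3. -71.04222, -60.62861
4. 89.38494, 31.74597
5. -32.08777, 129.71394
6. -39.17722, -51.46250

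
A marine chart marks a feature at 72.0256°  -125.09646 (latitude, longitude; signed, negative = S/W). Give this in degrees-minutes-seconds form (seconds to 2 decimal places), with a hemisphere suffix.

72°01′32.16″ N, 125°05′47.26″ W

φ: 0.025600 × 60 = 1.53600′ → 1′, remainder × 60 = 32.1600″
Longitude is negative → W; |value| = 125.096460
Longitude: 0.096460 × 60 = 5.78760′ → 5′, remainder × 60 = 47.2560″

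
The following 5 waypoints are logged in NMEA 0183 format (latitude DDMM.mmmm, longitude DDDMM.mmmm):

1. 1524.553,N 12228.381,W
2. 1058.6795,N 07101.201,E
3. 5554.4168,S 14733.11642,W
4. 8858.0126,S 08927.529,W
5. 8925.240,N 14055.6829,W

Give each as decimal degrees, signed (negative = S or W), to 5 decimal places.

Point 1:
  φ: split at 2 digits → 15° and 24.553′; 15 + 24.553/60 = 15.409217
  N → positive
  λ: split at 3 digits → 122° and 28.381′; 122 + 28.381/60 = 122.473017
  W ⇒ negate
Point 2:
  Latitude: degrees = first 2 digits = 10, minutes = 58.6795; 10 + 58.6795/60 = 10.977992
  N ⇒ keep positive
  λ: degrees = first 3 digits = 71, minutes = 1.201; 71 + 1.201/60 = 71.020017
  E → positive
Point 3:
  Lat: split at 2 digits → 55° and 54.4168′; 55 + 54.4168/60 = 55.906947
  S → negative
  Lon: degrees = first 3 digits = 147, minutes = 33.11642; 147 + 33.11642/60 = 147.551940
  W ⇒ negate
Point 4:
  Latitude: degrees = first 2 digits = 88, minutes = 58.0126; 88 + 58.0126/60 = 88.966877
  S → negative
  Longitude: split at 3 digits → 089° and 27.529′; 89 + 27.529/60 = 89.458817
  W ⇒ negate
Point 5:
  Latitude: split at 2 digits → 89° and 25.24′; 89 + 25.24/60 = 89.420667
  N → positive
  Lon: split at 3 digits → 140° and 55.6829′; 140 + 55.6829/60 = 140.928048
  hemisphere W, so the sign is −

1. 15.40922, -122.47302
2. 10.97799, 71.02002
3. -55.90695, -147.55194
4. -88.96688, -89.45882
5. 89.42067, -140.92805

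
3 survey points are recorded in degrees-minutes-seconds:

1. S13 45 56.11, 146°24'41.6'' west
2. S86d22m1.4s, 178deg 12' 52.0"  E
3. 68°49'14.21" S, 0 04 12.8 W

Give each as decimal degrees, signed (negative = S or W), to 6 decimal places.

1. -13.765586, -146.411556
2. -86.367056, 178.214444
3. -68.820614, -0.070222

Point 1:
  φ: 45′ + 56.11″ = 45.93517′; 13 + 45.93517/60 = 13.7655861
  S ⇒ negate
  Longitude: 24′ + 41.6″ = 24.69333′; 146 + 24.69333/60 = 146.4115556
  hemisphere W, so the sign is −
Point 2:
  φ: 22′ + 1.4″ = 22.02333′; 86 + 22.02333/60 = 86.3670556
  S ⇒ negate
  Lon: 178 + 12/60 + 52/3600 = 178.2144444
  E → positive
Point 3:
  φ: 68° + 49/60 + 14.21/3600 = 68 + 0.816667 + 0.003947 = 68.8206139
  S → negative
  λ: 4′ + 12.8″ = 4.21333′; 0 + 4.21333/60 = 0.0702222
  hemisphere W, so the sign is −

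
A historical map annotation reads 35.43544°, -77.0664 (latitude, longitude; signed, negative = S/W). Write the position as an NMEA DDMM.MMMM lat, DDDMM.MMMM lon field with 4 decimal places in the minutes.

Latitude: minutes = (35.435440 − 35) × 60 = 26.126400
Longitude is negative → W; |value| = 77.066400
Longitude: 77° + 0.066400 × 60 = 77° 3.984000′

3526.1264,N / 07703.9840,W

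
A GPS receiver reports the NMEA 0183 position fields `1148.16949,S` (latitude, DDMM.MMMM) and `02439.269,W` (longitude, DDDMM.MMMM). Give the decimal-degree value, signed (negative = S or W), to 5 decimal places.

-11.80282, -24.65448

φ: split at 2 digits → 11° and 48.16949′; 11 + 48.16949/60 = 11.802825
S → negative
λ: split at 3 digits → 024° and 39.269′; 24 + 39.269/60 = 24.654483
hemisphere W, so the sign is −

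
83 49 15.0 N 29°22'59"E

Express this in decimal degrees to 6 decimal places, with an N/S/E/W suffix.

Lat: 83° + 49/60 + 15/3600 = 83 + 0.816667 + 0.004167 = 83.8208333
Longitude: 29 + 22/60 + 59/3600 = 29.3830556

83.820833° N, 29.383056° E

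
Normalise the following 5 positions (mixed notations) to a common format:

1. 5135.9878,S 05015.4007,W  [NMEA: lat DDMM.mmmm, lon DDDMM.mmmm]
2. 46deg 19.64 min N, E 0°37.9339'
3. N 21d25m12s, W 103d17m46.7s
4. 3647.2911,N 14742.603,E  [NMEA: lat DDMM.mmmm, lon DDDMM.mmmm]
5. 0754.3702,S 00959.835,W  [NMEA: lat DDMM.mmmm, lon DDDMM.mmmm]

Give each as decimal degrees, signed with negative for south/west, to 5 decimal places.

1. -51.59980, -50.25668
2. 46.32733, 0.63223
3. 21.42000, -103.29631
4. 36.78819, 147.71005
5. -7.90617, -9.99725

Point 1:
  Lat: split at 2 digits → 51° and 35.9878′; 51 + 35.9878/60 = 51.599797
  S → negative
  Lon: degrees = first 3 digits = 50, minutes = 15.4007; 50 + 15.4007/60 = 50.256678
  W ⇒ negate
Point 2:
  Latitude: 46 + 19.64/60 = 46.327333
  N → positive
  λ: 0 + 37.9339/60 = 0.632232
  E ⇒ keep positive
Point 3:
  Lat: 21 + 25/60 + 12/3600 = 21.420000
  N → positive
  Lon: 17′ + 46.7″ = 17.77833′; 103 + 17.77833/60 = 103.296306
  W → negative
Point 4:
  φ: split at 2 digits → 36° and 47.2911′; 36 + 47.2911/60 = 36.788185
  N → positive
  λ: split at 3 digits → 147° and 42.603′; 147 + 42.603/60 = 147.710050
  E ⇒ keep positive
Point 5:
  Latitude: split at 2 digits → 07° and 54.3702′; 7 + 54.3702/60 = 7.906170
  S ⇒ negate
  λ: degrees = first 3 digits = 9, minutes = 59.835; 9 + 59.835/60 = 9.997250
  hemisphere W, so the sign is −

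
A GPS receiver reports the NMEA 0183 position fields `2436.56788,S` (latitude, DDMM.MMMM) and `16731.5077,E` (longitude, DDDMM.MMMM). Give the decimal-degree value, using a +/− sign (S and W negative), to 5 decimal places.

-24.60946, 167.52513

Lat: split at 2 digits → 24° and 36.56788′; 24 + 36.56788/60 = 24.609465
S ⇒ negate
Lon: degrees = first 3 digits = 167, minutes = 31.5077; 167 + 31.5077/60 = 167.525128
E → positive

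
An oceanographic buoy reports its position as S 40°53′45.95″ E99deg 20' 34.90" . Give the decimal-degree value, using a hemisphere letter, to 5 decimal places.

Latitude: 40° + 53/60 + 45.95/3600 = 40 + 0.883333 + 0.012764 = 40.896097
λ: 20′ + 34.9″ = 20.58167′; 99 + 20.58167/60 = 99.343028

40.89610° S, 99.34303° E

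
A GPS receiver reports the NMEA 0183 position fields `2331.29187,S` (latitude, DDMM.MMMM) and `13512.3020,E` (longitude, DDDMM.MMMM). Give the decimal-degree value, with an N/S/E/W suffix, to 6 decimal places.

23.521531° S, 135.205033° E

Latitude: degrees = first 2 digits = 23, minutes = 31.29187; 23 + 31.29187/60 = 23.5215312
Longitude: split at 3 digits → 135° and 12.302′; 135 + 12.302/60 = 135.2050333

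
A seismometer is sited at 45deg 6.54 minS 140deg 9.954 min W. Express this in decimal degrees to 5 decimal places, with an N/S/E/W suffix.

45.10900° S, 140.16590° W

Latitude: 6.54′ = 0.109000°; total 45.109000
Longitude: 140 + 9.954/60 = 140.165900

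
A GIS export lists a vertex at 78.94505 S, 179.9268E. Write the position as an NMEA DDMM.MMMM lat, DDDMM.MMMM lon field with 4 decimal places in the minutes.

φ: minutes = (78.945050 − 78) × 60 = 56.703000
λ: 179° + 0.926800 × 60 = 179° 55.608000′

7856.7030,S / 17955.6080,E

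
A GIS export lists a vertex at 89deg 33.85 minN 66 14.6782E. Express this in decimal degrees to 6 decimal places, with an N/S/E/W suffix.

φ: 89 + 33.85/60 = 89.5641667
λ: 14.6782′ = 0.244637°; total 66.2446367

89.564167° N, 66.244637° E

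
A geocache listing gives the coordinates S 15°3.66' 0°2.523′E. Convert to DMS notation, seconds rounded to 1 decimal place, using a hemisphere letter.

Latitude: fractional minutes 0.66000 × 60 = 39.600″
Longitude: fractional minutes 0.52300 × 60 = 31.380″

15°03′39.6″ S, 0°02′31.4″ E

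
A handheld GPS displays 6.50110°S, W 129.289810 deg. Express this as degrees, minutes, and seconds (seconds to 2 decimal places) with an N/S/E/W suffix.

Lat: 0.501100° → 30.06600′; 0.06600 × 60 = 3.9600″
Longitude: 0.289810 × 60 = 17.38860′ → 17′, remainder × 60 = 23.3160″

6°30′3.96″ S, 129°17′23.32″ W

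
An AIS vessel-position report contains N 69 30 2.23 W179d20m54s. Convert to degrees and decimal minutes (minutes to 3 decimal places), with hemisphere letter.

Latitude: seconds/60 = 0.03717; minutes = 30 + 0.03717 = 30.03717
Lon: 20 + 54/60 = 20.90000′

69° 30.037′ N, 179° 20.900′ W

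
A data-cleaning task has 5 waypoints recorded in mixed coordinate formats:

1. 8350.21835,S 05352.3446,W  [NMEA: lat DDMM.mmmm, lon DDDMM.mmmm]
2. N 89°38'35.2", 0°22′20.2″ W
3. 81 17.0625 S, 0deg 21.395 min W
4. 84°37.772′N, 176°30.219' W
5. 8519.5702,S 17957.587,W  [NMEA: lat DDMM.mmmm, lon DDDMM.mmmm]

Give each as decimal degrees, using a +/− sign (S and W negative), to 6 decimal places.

Point 1:
  φ: degrees = first 2 digits = 83, minutes = 50.21835; 83 + 50.21835/60 = 83.8369725
  S → negative
  λ: split at 3 digits → 053° and 52.3446′; 53 + 52.3446/60 = 53.8724100
  W ⇒ negate
Point 2:
  φ: 89 + 38/60 + 35.2/3600 = 89.6431111
  N → positive
  Longitude: 0 + 22/60 + 20.2/3600 = 0.3722778
  W → negative
Point 3:
  φ: 81 + 17.0625/60 = 81.2843750
  S ⇒ negate
  λ: 21.395′ = 0.356583°; total 0.3565833
  W ⇒ negate
Point 4:
  Lat: 84 + 37.772/60 = 84.6295333
  N → positive
  Longitude: 176 + 30.219/60 = 176.5036500
  W → negative
Point 5:
  Latitude: split at 2 digits → 85° and 19.5702′; 85 + 19.5702/60 = 85.3261700
  S → negative
  λ: split at 3 digits → 179° and 57.587′; 179 + 57.587/60 = 179.9597833
  W → negative

1. -83.836973, -53.872410
2. 89.643111, -0.372278
3. -81.284375, -0.356583
4. 84.629533, -176.503650
5. -85.326170, -179.959783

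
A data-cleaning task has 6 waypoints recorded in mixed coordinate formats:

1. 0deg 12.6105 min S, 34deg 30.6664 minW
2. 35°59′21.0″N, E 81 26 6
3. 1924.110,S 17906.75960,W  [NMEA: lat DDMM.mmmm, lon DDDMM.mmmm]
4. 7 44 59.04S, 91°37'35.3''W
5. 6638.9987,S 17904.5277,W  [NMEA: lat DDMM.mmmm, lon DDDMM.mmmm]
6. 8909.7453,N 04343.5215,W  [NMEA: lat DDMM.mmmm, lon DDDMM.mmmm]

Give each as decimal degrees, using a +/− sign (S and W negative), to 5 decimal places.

1. -0.21018, -34.51111
2. 35.98917, 81.43500
3. -19.40183, -179.11266
4. -7.74973, -91.62647
5. -66.64998, -179.07546
6. 89.16242, -43.72536

Point 1:
  φ: 0 + 12.6105/60 = 0.210175
  hemisphere S, so the sign is −
  Longitude: 34 + 30.6664/60 = 34.511107
  W ⇒ negate
Point 2:
  Latitude: 35° + 59/60 + 21/3600 = 35 + 0.983333 + 0.005833 = 35.989167
  N ⇒ keep positive
  Longitude: 81 + 26/60 + 6/3600 = 81.435000
  E → positive
Point 3:
  φ: degrees = first 2 digits = 19, minutes = 24.11; 19 + 24.11/60 = 19.401833
  hemisphere S, so the sign is −
  Lon: split at 3 digits → 179° and 6.7596′; 179 + 6.7596/60 = 179.112660
  W → negative
Point 4:
  φ: 44′ + 59.04″ = 44.98400′; 7 + 44.98400/60 = 7.749733
  hemisphere S, so the sign is −
  Lon: 91 + 37/60 + 35.3/3600 = 91.626472
  W → negative
Point 5:
  Latitude: split at 2 digits → 66° and 38.9987′; 66 + 38.9987/60 = 66.649978
  hemisphere S, so the sign is −
  Longitude: split at 3 digits → 179° and 4.5277′; 179 + 4.5277/60 = 179.075462
  W → negative
Point 6:
  Latitude: degrees = first 2 digits = 89, minutes = 9.7453; 89 + 9.7453/60 = 89.162422
  N ⇒ keep positive
  Longitude: split at 3 digits → 043° and 43.5215′; 43 + 43.5215/60 = 43.725358
  W → negative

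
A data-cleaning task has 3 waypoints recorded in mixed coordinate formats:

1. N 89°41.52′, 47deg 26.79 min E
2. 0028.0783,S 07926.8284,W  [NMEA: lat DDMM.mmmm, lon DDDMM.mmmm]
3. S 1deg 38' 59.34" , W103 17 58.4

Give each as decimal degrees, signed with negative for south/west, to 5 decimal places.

1. 89.69200, 47.44650
2. -0.46797, -79.44714
3. -1.64982, -103.29956

Point 1:
  Lat: 89 + 41.52/60 = 89.692000
  N → positive
  Longitude: 26.79′ = 0.446500°; total 47.446500
  E ⇒ keep positive
Point 2:
  Lat: split at 2 digits → 00° and 28.0783′; 0 + 28.0783/60 = 0.467972
  S ⇒ negate
  Longitude: split at 3 digits → 079° and 26.8284′; 79 + 26.8284/60 = 79.447140
  hemisphere W, so the sign is −
Point 3:
  Latitude: 1° + 38/60 + 59.34/3600 = 1 + 0.633333 + 0.016483 = 1.649817
  S ⇒ negate
  Longitude: 17′ + 58.4″ = 17.97333′; 103 + 17.97333/60 = 103.299556
  W ⇒ negate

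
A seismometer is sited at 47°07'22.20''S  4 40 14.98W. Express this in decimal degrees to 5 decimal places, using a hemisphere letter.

Lat: 7′ + 22.2″ = 7.37000′; 47 + 7.37000/60 = 47.122833
λ: 40′ + 14.98″ = 40.24967′; 4 + 40.24967/60 = 4.670828

47.12283° S, 4.67083° W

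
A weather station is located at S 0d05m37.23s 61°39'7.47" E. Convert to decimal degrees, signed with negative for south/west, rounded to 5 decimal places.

-0.09368, 61.65208

Latitude: 0 + 5/60 + 37.23/3600 = 0.093675
S → negative
Lon: 61 + 39/60 + 7.47/3600 = 61.652075
E ⇒ keep positive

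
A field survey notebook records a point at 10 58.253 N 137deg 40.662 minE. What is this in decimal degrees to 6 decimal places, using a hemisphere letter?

10.970883° N, 137.677700° E

Lat: 58.253′ = 0.970883°; total 10.9708833
λ: 40.662′ = 0.677700°; total 137.6777000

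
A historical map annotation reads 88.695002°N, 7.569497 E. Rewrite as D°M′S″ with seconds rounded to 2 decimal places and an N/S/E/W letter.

88°41′42.01″ N, 7°34′10.19″ E

Latitude: 0.695002° → 41.70012′; 0.70012 × 60 = 42.0072″
λ: 0.569497° → 34.16982′; 0.16982 × 60 = 10.1892″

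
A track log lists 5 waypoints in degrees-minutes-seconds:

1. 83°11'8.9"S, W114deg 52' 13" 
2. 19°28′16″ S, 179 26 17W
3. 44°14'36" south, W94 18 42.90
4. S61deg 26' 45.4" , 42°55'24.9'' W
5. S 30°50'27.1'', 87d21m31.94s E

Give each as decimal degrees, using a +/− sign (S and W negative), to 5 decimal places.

1. -83.18581, -114.87028
2. -19.47111, -179.43806
3. -44.24333, -94.31192
4. -61.44594, -42.92358
5. -30.84086, 87.35887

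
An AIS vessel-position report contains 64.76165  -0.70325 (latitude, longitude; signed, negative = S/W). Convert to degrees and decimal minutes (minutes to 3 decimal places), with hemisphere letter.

64° 45.699′ N, 0° 42.195′ W

Latitude: fractional part 0.761650 → 45.69900 minutes
Longitude is negative → W; |value| = 0.703250
Lon: 0° + 0.703250 × 60 = 0° 42.19500′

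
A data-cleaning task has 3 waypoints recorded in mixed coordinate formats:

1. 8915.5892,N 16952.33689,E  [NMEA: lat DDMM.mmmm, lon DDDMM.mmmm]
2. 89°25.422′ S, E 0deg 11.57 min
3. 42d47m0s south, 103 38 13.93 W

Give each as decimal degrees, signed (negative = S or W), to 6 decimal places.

1. 89.259820, 169.872282
2. -89.423700, 0.192833
3. -42.783333, -103.637203

Point 1:
  Latitude: split at 2 digits → 89° and 15.5892′; 89 + 15.5892/60 = 89.2598200
  N ⇒ keep positive
  Longitude: degrees = first 3 digits = 169, minutes = 52.33689; 169 + 52.33689/60 = 169.8722815
  E ⇒ keep positive
Point 2:
  Lat: 89 + 25.422/60 = 89.4237000
  S → negative
  Lon: 0 + 11.57/60 = 0.1928333
  E → positive
Point 3:
  Latitude: 42 + 47/60 + 0/3600 = 42.7833333
  S → negative
  Lon: 38′ + 13.93″ = 38.23217′; 103 + 38.23217/60 = 103.6372028
  hemisphere W, so the sign is −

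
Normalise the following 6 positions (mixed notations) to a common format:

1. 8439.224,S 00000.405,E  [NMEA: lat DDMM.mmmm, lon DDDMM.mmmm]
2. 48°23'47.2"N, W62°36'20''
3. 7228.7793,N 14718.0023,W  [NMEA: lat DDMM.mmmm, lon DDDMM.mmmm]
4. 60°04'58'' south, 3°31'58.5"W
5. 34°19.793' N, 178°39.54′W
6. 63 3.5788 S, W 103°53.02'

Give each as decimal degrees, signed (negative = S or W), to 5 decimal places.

1. -84.65373, 0.00675
2. 48.39644, -62.60556
3. 72.47966, -147.30004
4. -60.08278, -3.53292
5. 34.32988, -178.65900
6. -63.05965, -103.88367

Point 1:
  Latitude: split at 2 digits → 84° and 39.224′; 84 + 39.224/60 = 84.653733
  S ⇒ negate
  λ: split at 3 digits → 000° and 0.405′; 0 + 0.405/60 = 0.006750
  E → positive
Point 2:
  φ: 48° + 23/60 + 47.2/3600 = 48 + 0.383333 + 0.013111 = 48.396444
  N ⇒ keep positive
  Lon: 62° + 36/60 + 20/3600 = 62 + 0.600000 + 0.005556 = 62.605556
  hemisphere W, so the sign is −
Point 3:
  Latitude: split at 2 digits → 72° and 28.7793′; 72 + 28.7793/60 = 72.479655
  N → positive
  λ: degrees = first 3 digits = 147, minutes = 18.0023; 147 + 18.0023/60 = 147.300038
  hemisphere W, so the sign is −
Point 4:
  Latitude: 60 + 4/60 + 58/3600 = 60.082778
  S → negative
  Longitude: 31′ + 58.5″ = 31.97500′; 3 + 31.97500/60 = 3.532917
  hemisphere W, so the sign is −
Point 5:
  φ: 34 + 19.793/60 = 34.329883
  N ⇒ keep positive
  λ: 178 + 39.54/60 = 178.659000
  W → negative
Point 6:
  φ: 3.5788′ = 0.059647°; total 63.059647
  S ⇒ negate
  λ: 103 + 53.02/60 = 103.883667
  W → negative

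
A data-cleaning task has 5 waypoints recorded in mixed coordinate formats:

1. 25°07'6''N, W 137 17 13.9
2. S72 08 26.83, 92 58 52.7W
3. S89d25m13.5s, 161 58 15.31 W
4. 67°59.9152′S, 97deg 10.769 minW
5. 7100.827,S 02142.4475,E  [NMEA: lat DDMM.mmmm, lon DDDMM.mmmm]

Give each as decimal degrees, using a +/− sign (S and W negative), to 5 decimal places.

1. 25.11833, -137.28719
2. -72.14079, -92.98131
3. -89.42042, -161.97092
4. -67.99859, -97.17948
5. -71.01378, 21.70746

Point 1:
  Latitude: 7′ + 6″ = 7.10000′; 25 + 7.10000/60 = 25.118333
  N ⇒ keep positive
  Longitude: 137° + 17/60 + 13.9/3600 = 137 + 0.283333 + 0.003861 = 137.287194
  W ⇒ negate
Point 2:
  Lat: 8′ + 26.83″ = 8.44717′; 72 + 8.44717/60 = 72.140786
  S ⇒ negate
  Lon: 58′ + 52.7″ = 58.87833′; 92 + 58.87833/60 = 92.981306
  hemisphere W, so the sign is −
Point 3:
  Latitude: 25′ + 13.5″ = 25.22500′; 89 + 25.22500/60 = 89.420417
  hemisphere S, so the sign is −
  λ: 161° + 58/60 + 15.31/3600 = 161 + 0.966667 + 0.004253 = 161.970919
  W → negative
Point 4:
  Latitude: 59.9152′ = 0.998587°; total 67.998587
  S → negative
  λ: 10.769′ = 0.179483°; total 97.179483
  W ⇒ negate
Point 5:
  Latitude: degrees = first 2 digits = 71, minutes = 0.827; 71 + 0.827/60 = 71.013783
  S ⇒ negate
  Lon: split at 3 digits → 021° and 42.4475′; 21 + 42.4475/60 = 21.707458
  E ⇒ keep positive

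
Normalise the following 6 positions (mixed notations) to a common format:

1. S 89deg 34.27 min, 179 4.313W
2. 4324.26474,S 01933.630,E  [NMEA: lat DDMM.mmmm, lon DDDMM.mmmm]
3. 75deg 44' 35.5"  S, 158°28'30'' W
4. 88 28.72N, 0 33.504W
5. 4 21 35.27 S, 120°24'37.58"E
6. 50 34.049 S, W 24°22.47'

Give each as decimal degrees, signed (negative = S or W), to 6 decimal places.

Point 1:
  Latitude: 89 + 34.27/60 = 89.5711667
  S ⇒ negate
  Lon: 4.313′ = 0.071883°; total 179.0718833
  W → negative
Point 2:
  Lat: degrees = first 2 digits = 43, minutes = 24.26474; 43 + 24.26474/60 = 43.4044123
  S → negative
  λ: degrees = first 3 digits = 19, minutes = 33.63; 19 + 33.63/60 = 19.5605000
  E ⇒ keep positive
Point 3:
  Latitude: 75° + 44/60 + 35.5/3600 = 75 + 0.733333 + 0.009861 = 75.7431944
  hemisphere S, so the sign is −
  Longitude: 158 + 28/60 + 30/3600 = 158.4750000
  W → negative
Point 4:
  Lat: 88 + 28.72/60 = 88.4786667
  N → positive
  λ: 0 + 33.504/60 = 0.5584000
  W → negative
Point 5:
  Latitude: 21′ + 35.27″ = 21.58783′; 4 + 21.58783/60 = 4.3597972
  S → negative
  Longitude: 120° + 24/60 + 37.58/3600 = 120 + 0.400000 + 0.010439 = 120.4104389
  E ⇒ keep positive
Point 6:
  Lat: 34.049′ = 0.567483°; total 50.5674833
  hemisphere S, so the sign is −
  Longitude: 24 + 22.47/60 = 24.3745000
  W ⇒ negate

1. -89.571167, -179.071883
2. -43.404412, 19.560500
3. -75.743194, -158.475000
4. 88.478667, -0.558400
5. -4.359797, 120.410439
6. -50.567483, -24.374500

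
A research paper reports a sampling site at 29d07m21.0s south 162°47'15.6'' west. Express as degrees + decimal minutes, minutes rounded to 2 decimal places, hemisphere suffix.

29° 7.35′ S, 162° 47.26′ W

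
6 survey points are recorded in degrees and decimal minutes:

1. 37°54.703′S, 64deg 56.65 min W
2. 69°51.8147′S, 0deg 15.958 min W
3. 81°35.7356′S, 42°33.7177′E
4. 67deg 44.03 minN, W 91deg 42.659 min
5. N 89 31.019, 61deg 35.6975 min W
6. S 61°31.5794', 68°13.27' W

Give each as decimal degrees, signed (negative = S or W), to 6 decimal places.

1. -37.911717, -64.944167
2. -69.863578, -0.265967
3. -81.595593, 42.561962
4. 67.733833, -91.710983
5. 89.516983, -61.594958
6. -61.526323, -68.221167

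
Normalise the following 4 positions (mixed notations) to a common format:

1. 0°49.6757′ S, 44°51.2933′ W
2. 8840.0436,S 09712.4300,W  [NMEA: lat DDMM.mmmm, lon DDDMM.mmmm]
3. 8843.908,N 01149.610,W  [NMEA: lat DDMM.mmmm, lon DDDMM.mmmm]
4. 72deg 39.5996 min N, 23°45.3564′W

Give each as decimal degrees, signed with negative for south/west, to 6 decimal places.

1. -0.827928, -44.854888
2. -88.667393, -97.207167
3. 88.731800, -11.826833
4. 72.659993, -23.755940

Point 1:
  Lat: 49.6757′ = 0.827928°; total 0.8279283
  hemisphere S, so the sign is −
  Longitude: 44 + 51.2933/60 = 44.8548883
  hemisphere W, so the sign is −
Point 2:
  Latitude: degrees = first 2 digits = 88, minutes = 40.0436; 88 + 40.0436/60 = 88.6673933
  hemisphere S, so the sign is −
  Longitude: split at 3 digits → 097° and 12.43′; 97 + 12.43/60 = 97.2071667
  hemisphere W, so the sign is −
Point 3:
  Latitude: degrees = first 2 digits = 88, minutes = 43.908; 88 + 43.908/60 = 88.7318000
  N → positive
  λ: split at 3 digits → 011° and 49.61′; 11 + 49.61/60 = 11.8268333
  W ⇒ negate
Point 4:
  Latitude: 39.5996′ = 0.659993°; total 72.6599933
  N ⇒ keep positive
  λ: 23 + 45.3564/60 = 23.7559400
  W ⇒ negate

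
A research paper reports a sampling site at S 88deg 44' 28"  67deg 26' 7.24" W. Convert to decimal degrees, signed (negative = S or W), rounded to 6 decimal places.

Latitude: 88° + 44/60 + 28/3600 = 88 + 0.733333 + 0.007778 = 88.7411111
S → negative
Longitude: 26′ + 7.24″ = 26.12067′; 67 + 26.12067/60 = 67.4353444
W ⇒ negate

-88.741111, -67.435344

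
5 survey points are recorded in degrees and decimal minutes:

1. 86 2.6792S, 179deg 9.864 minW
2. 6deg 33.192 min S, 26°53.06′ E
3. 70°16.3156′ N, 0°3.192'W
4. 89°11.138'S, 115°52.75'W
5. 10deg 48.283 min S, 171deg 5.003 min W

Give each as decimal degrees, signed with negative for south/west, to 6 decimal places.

1. -86.044653, -179.164400
2. -6.553200, 26.884333
3. 70.271927, -0.053200
4. -89.185633, -115.879167
5. -10.804717, -171.083383

Point 1:
  φ: 86 + 2.6792/60 = 86.0446533
  S ⇒ negate
  Lon: 179 + 9.864/60 = 179.1644000
  W ⇒ negate
Point 2:
  φ: 33.192′ = 0.553200°; total 6.5532000
  S → negative
  Longitude: 26 + 53.06/60 = 26.8843333
  E ⇒ keep positive
Point 3:
  φ: 16.3156′ = 0.271927°; total 70.2719267
  N ⇒ keep positive
  λ: 3.192′ = 0.053200°; total 0.0532000
  hemisphere W, so the sign is −
Point 4:
  Lat: 11.138′ = 0.185633°; total 89.1856333
  hemisphere S, so the sign is −
  λ: 52.75′ = 0.879167°; total 115.8791667
  W → negative
Point 5:
  Lat: 48.283′ = 0.804717°; total 10.8047167
  S → negative
  λ: 5.003′ = 0.083383°; total 171.0833833
  W → negative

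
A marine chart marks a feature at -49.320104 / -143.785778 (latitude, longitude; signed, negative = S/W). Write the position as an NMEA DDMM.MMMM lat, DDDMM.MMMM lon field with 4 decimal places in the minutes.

4919.2062,S / 14347.1467,W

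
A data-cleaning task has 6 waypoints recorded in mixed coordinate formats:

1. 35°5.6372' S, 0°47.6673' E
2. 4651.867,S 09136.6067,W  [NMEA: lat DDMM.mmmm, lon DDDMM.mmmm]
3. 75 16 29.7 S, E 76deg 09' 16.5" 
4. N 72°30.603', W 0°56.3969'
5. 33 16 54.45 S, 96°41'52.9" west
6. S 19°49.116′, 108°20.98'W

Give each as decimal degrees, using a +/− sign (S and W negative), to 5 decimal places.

1. -35.09395, 0.79446
2. -46.86445, -91.61011
3. -75.27492, 76.15458
4. 72.51005, -0.93995
5. -33.28179, -96.69803
6. -19.81860, -108.34967

Point 1:
  Latitude: 35 + 5.6372/60 = 35.093953
  hemisphere S, so the sign is −
  Lon: 47.6673′ = 0.794455°; total 0.794455
  E ⇒ keep positive
Point 2:
  Latitude: degrees = first 2 digits = 46, minutes = 51.867; 46 + 51.867/60 = 46.864450
  S ⇒ negate
  Longitude: degrees = first 3 digits = 91, minutes = 36.6067; 91 + 36.6067/60 = 91.610112
  W ⇒ negate
Point 3:
  Latitude: 16′ + 29.7″ = 16.49500′; 75 + 16.49500/60 = 75.274917
  hemisphere S, so the sign is −
  λ: 76 + 9/60 + 16.5/3600 = 76.154583
  E → positive
Point 4:
  φ: 30.603′ = 0.510050°; total 72.510050
  N → positive
  λ: 56.3969′ = 0.939948°; total 0.939948
  hemisphere W, so the sign is −
Point 5:
  Lat: 33° + 16/60 + 54.45/3600 = 33 + 0.266667 + 0.015125 = 33.281792
  S ⇒ negate
  Longitude: 96 + 41/60 + 52.9/3600 = 96.698028
  hemisphere W, so the sign is −
Point 6:
  Latitude: 49.116′ = 0.818600°; total 19.818600
  S → negative
  Lon: 20.98′ = 0.349667°; total 108.349667
  hemisphere W, so the sign is −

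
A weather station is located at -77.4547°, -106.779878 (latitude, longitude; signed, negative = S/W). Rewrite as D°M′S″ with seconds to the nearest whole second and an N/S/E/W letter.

Latitude is negative → S; |value| = 77.454700
φ: 0.454700° → 27.28200′; 0.28200 × 60 = 16.92″
Longitude is negative → W; |value| = 106.779878
Longitude: whole degrees 106; 46.79268′ → 46′ and 47.56″

77°27′17″ S, 106°46′48″ W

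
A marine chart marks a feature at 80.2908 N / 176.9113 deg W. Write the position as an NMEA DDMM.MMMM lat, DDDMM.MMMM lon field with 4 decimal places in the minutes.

8017.4480,N / 17654.6780,W

Lat: 80° + 0.290800 × 60 = 80° 17.448000′
λ: minutes = (176.911300 − 176) × 60 = 54.678000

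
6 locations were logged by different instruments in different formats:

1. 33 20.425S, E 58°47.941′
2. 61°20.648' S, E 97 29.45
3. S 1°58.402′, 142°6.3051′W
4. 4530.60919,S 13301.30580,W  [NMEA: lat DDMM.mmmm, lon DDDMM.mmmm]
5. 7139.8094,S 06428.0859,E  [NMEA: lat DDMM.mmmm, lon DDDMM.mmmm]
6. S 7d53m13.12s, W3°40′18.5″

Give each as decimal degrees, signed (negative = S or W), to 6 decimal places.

Point 1:
  Latitude: 20.425′ = 0.340417°; total 33.3404167
  hemisphere S, so the sign is −
  Lon: 58 + 47.941/60 = 58.7990167
  E → positive
Point 2:
  Lat: 61 + 20.648/60 = 61.3441333
  S ⇒ negate
  Lon: 29.45′ = 0.490833°; total 97.4908333
  E → positive
Point 3:
  Latitude: 58.402′ = 0.973367°; total 1.9733667
  S ⇒ negate
  Lon: 6.3051′ = 0.105085°; total 142.1050850
  W ⇒ negate
Point 4:
  Latitude: degrees = first 2 digits = 45, minutes = 30.60919; 45 + 30.60919/60 = 45.5101532
  hemisphere S, so the sign is −
  λ: split at 3 digits → 133° and 1.3058′; 133 + 1.3058/60 = 133.0217633
  hemisphere W, so the sign is −
Point 5:
  φ: split at 2 digits → 71° and 39.8094′; 71 + 39.8094/60 = 71.6634900
  S → negative
  Lon: degrees = first 3 digits = 64, minutes = 28.0859; 64 + 28.0859/60 = 64.4680983
  E ⇒ keep positive
Point 6:
  Latitude: 53′ + 13.12″ = 53.21867′; 7 + 53.21867/60 = 7.8869778
  hemisphere S, so the sign is −
  Longitude: 3 + 40/60 + 18.5/3600 = 3.6718056
  hemisphere W, so the sign is −

1. -33.340417, 58.799017
2. -61.344133, 97.490833
3. -1.973367, -142.105085
4. -45.510153, -133.021763
5. -71.663490, 64.468098
6. -7.886978, -3.671806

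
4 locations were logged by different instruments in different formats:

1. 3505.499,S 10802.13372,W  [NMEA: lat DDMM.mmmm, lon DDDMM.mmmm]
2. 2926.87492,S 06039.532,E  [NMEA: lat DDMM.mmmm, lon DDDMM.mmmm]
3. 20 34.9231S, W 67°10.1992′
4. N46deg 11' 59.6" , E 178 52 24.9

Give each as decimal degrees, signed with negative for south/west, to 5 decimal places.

Point 1:
  Lat: degrees = first 2 digits = 35, minutes = 5.499; 35 + 5.499/60 = 35.091650
  hemisphere S, so the sign is −
  Longitude: degrees = first 3 digits = 108, minutes = 2.13372; 108 + 2.13372/60 = 108.035562
  W → negative
Point 2:
  Latitude: degrees = first 2 digits = 29, minutes = 26.87492; 29 + 26.87492/60 = 29.447915
  S ⇒ negate
  Lon: degrees = first 3 digits = 60, minutes = 39.532; 60 + 39.532/60 = 60.658867
  E ⇒ keep positive
Point 3:
  Latitude: 34.9231′ = 0.582052°; total 20.582052
  S → negative
  λ: 10.1992′ = 0.169987°; total 67.169987
  W ⇒ negate
Point 4:
  φ: 46 + 11/60 + 59.6/3600 = 46.199889
  N → positive
  Lon: 52′ + 24.9″ = 52.41500′; 178 + 52.41500/60 = 178.873583
  E → positive

1. -35.09165, -108.03556
2. -29.44792, 60.65887
3. -20.58205, -67.16999
4. 46.19989, 178.87358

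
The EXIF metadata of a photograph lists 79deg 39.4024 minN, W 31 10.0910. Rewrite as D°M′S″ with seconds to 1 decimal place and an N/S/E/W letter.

79°39′24.1″ N, 31°10′5.5″ W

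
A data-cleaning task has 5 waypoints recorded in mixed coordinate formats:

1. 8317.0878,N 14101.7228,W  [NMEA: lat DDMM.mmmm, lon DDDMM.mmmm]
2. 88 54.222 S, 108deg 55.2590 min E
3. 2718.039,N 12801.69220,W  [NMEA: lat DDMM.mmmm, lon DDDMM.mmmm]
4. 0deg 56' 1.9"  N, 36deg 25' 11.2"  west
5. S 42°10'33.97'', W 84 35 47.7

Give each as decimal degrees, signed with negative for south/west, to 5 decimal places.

Point 1:
  Lat: split at 2 digits → 83° and 17.0878′; 83 + 17.0878/60 = 83.284797
  N ⇒ keep positive
  Longitude: degrees = first 3 digits = 141, minutes = 1.7228; 141 + 1.7228/60 = 141.028713
  hemisphere W, so the sign is −
Point 2:
  φ: 54.222′ = 0.903700°; total 88.903700
  hemisphere S, so the sign is −
  λ: 55.259′ = 0.920983°; total 108.920983
  E → positive
Point 3:
  Latitude: split at 2 digits → 27° and 18.039′; 27 + 18.039/60 = 27.300650
  N ⇒ keep positive
  Lon: degrees = first 3 digits = 128, minutes = 1.6922; 128 + 1.6922/60 = 128.028203
  hemisphere W, so the sign is −
Point 4:
  Latitude: 0 + 56/60 + 1.9/3600 = 0.933861
  N ⇒ keep positive
  λ: 36 + 25/60 + 11.2/3600 = 36.419778
  W → negative
Point 5:
  Lat: 42° + 10/60 + 33.97/3600 = 42 + 0.166667 + 0.009436 = 42.176103
  S → negative
  Longitude: 35′ + 47.7″ = 35.79500′; 84 + 35.79500/60 = 84.596583
  W → negative

1. 83.28480, -141.02871
2. -88.90370, 108.92098
3. 27.30065, -128.02820
4. 0.93386, -36.41978
5. -42.17610, -84.59658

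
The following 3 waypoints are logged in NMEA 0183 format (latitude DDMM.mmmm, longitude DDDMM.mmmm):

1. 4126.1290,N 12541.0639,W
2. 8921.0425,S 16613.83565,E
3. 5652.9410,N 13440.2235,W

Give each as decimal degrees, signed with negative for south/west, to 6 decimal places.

1. 41.435483, -125.684398
2. -89.350708, 166.230594
3. 56.882350, -134.670392

Point 1:
  φ: split at 2 digits → 41° and 26.129′; 41 + 26.129/60 = 41.4354833
  N ⇒ keep positive
  Longitude: split at 3 digits → 125° and 41.0639′; 125 + 41.0639/60 = 125.6843983
  hemisphere W, so the sign is −
Point 2:
  Latitude: split at 2 digits → 89° and 21.0425′; 89 + 21.0425/60 = 89.3507083
  S → negative
  λ: split at 3 digits → 166° and 13.83565′; 166 + 13.83565/60 = 166.2305942
  E ⇒ keep positive
Point 3:
  φ: split at 2 digits → 56° and 52.941′; 56 + 52.941/60 = 56.8823500
  N ⇒ keep positive
  Lon: degrees = first 3 digits = 134, minutes = 40.2235; 134 + 40.2235/60 = 134.6703917
  W → negative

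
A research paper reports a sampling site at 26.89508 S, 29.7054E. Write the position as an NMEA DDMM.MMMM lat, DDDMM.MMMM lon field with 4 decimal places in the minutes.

Latitude: 26° + 0.895080 × 60 = 26° 53.704800′
Lon: fractional part 0.705400 → 42.324000 minutes

2653.7048,S / 02942.3240,E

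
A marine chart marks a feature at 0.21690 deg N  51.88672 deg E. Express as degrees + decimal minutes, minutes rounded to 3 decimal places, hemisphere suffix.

0° 13.014′ N, 51° 53.203′ E

φ: minutes = (0.216900 − 0) × 60 = 13.01400
Lon: fractional part 0.886720 → 53.20320 minutes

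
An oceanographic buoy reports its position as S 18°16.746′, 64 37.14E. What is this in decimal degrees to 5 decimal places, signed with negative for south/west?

Latitude: 16.746′ = 0.279100°; total 18.279100
S → negative
Longitude: 64 + 37.14/60 = 64.619000
E → positive

-18.27910, 64.61900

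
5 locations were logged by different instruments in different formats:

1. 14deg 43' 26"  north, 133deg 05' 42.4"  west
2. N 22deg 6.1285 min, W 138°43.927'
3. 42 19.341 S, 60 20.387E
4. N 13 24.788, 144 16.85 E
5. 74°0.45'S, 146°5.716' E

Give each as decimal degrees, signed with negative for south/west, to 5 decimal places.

1. 14.72389, -133.09511
2. 22.10214, -138.73212
3. -42.32235, 60.33978
4. 13.41313, 144.28083
5. -74.00750, 146.09527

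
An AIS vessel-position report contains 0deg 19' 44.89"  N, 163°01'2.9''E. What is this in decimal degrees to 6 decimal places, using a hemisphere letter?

0.329136° N, 163.017472° E

φ: 0° + 19/60 + 44.89/3600 = 0 + 0.316667 + 0.012469 = 0.3291361
Lon: 163 + 1/60 + 2.9/3600 = 163.0174722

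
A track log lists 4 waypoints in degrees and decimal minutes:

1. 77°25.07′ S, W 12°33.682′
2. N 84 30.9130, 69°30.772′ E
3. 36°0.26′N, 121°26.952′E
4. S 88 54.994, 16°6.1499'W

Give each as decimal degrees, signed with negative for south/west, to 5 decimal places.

1. -77.41783, -12.56137
2. 84.51522, 69.51287
3. 36.00433, 121.44920
4. -88.91657, -16.10250

Point 1:
  Lat: 77 + 25.07/60 = 77.417833
  hemisphere S, so the sign is −
  λ: 33.682′ = 0.561367°; total 12.561367
  W → negative
Point 2:
  Latitude: 84 + 30.913/60 = 84.515217
  N ⇒ keep positive
  Longitude: 30.772′ = 0.512867°; total 69.512867
  E ⇒ keep positive
Point 3:
  Lat: 36 + 0.26/60 = 36.004333
  N ⇒ keep positive
  λ: 121 + 26.952/60 = 121.449200
  E → positive
Point 4:
  Lat: 54.994′ = 0.916567°; total 88.916567
  hemisphere S, so the sign is −
  Lon: 6.1499′ = 0.102498°; total 16.102498
  W → negative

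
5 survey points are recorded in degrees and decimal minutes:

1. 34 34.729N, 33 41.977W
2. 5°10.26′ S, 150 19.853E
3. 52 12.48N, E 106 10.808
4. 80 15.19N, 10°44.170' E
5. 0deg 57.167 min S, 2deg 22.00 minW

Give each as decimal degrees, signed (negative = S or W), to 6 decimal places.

Point 1:
  Lat: 34.729′ = 0.578817°; total 34.5788167
  N ⇒ keep positive
  Lon: 33 + 41.977/60 = 33.6996167
  W → negative
Point 2:
  Lat: 5 + 10.26/60 = 5.1710000
  S → negative
  Longitude: 19.853′ = 0.330883°; total 150.3308833
  E ⇒ keep positive
Point 3:
  φ: 52 + 12.48/60 = 52.2080000
  N → positive
  λ: 10.808′ = 0.180133°; total 106.1801333
  E → positive
Point 4:
  Latitude: 80 + 15.19/60 = 80.2531667
  N ⇒ keep positive
  λ: 44.17′ = 0.736167°; total 10.7361667
  E → positive
Point 5:
  Lat: 57.167′ = 0.952783°; total 0.9527833
  S → negative
  λ: 2 + 22/60 = 2.3666667
  W → negative

1. 34.578817, -33.699617
2. -5.171000, 150.330883
3. 52.208000, 106.180133
4. 80.253167, 10.736167
5. -0.952783, -2.366667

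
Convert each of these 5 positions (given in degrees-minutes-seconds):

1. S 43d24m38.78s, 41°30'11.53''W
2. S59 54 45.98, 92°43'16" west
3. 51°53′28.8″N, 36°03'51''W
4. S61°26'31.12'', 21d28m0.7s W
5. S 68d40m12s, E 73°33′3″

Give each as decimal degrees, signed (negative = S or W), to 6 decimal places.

1. -43.410772, -41.503203
2. -59.912772, -92.721111
3. 51.891333, -36.064167
4. -61.441978, -21.466861
5. -68.670000, 73.550833

Point 1:
  φ: 24′ + 38.78″ = 24.64633′; 43 + 24.64633/60 = 43.4107722
  S ⇒ negate
  Lon: 41 + 30/60 + 11.53/3600 = 41.5032028
  W → negative
Point 2:
  Latitude: 59 + 54/60 + 45.98/3600 = 59.9127722
  S → negative
  Lon: 92 + 43/60 + 16/3600 = 92.7211111
  W ⇒ negate
Point 3:
  Lat: 51 + 53/60 + 28.8/3600 = 51.8913333
  N → positive
  Lon: 3′ + 51″ = 3.85000′; 36 + 3.85000/60 = 36.0641667
  W → negative
Point 4:
  φ: 61 + 26/60 + 31.12/3600 = 61.4419778
  hemisphere S, so the sign is −
  Lon: 28′ + 0.7″ = 28.01167′; 21 + 28.01167/60 = 21.4668611
  W → negative
Point 5:
  Latitude: 68° + 40/60 + 12/3600 = 68 + 0.666667 + 0.003333 = 68.6700000
  S → negative
  Longitude: 33′ + 3″ = 33.05000′; 73 + 33.05000/60 = 73.5508333
  E ⇒ keep positive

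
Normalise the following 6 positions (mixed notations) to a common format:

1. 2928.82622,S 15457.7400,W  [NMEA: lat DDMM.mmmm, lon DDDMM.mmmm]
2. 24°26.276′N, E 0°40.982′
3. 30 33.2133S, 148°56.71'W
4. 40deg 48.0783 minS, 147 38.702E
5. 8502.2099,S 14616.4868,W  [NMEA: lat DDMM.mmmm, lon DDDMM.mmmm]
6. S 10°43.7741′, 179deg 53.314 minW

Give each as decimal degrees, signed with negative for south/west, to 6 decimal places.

1. -29.480437, -154.962333
2. 24.437933, 0.683033
3. -30.553555, -148.945167
4. -40.801305, 147.645033
5. -85.036832, -146.274780
6. -10.729568, -179.888567

Point 1:
  Latitude: degrees = first 2 digits = 29, minutes = 28.82622; 29 + 28.82622/60 = 29.4804370
  S ⇒ negate
  Lon: split at 3 digits → 154° and 57.74′; 154 + 57.74/60 = 154.9623333
  hemisphere W, so the sign is −
Point 2:
  Lat: 26.276′ = 0.437933°; total 24.4379333
  N ⇒ keep positive
  Longitude: 0 + 40.982/60 = 0.6830333
  E → positive
Point 3:
  φ: 33.2133′ = 0.553555°; total 30.5535550
  S → negative
  Longitude: 148 + 56.71/60 = 148.9451667
  hemisphere W, so the sign is −
Point 4:
  φ: 40 + 48.0783/60 = 40.8013050
  hemisphere S, so the sign is −
  Longitude: 38.702′ = 0.645033°; total 147.6450333
  E ⇒ keep positive
Point 5:
  φ: degrees = first 2 digits = 85, minutes = 2.2099; 85 + 2.2099/60 = 85.0368317
  S → negative
  Longitude: split at 3 digits → 146° and 16.4868′; 146 + 16.4868/60 = 146.2747800
  hemisphere W, so the sign is −
Point 6:
  Lat: 10 + 43.7741/60 = 10.7295683
  S → negative
  λ: 53.314′ = 0.888567°; total 179.8885667
  W → negative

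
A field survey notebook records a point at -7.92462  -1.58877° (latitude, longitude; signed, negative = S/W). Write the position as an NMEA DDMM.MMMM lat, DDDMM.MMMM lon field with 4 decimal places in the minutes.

0755.4772,S / 00135.3262,W

Latitude is negative → S; |value| = 7.924620
φ: minutes = (7.924620 − 7) × 60 = 55.477200
Longitude is negative → W; |value| = 1.588770
Lon: minutes = (1.588770 − 1) × 60 = 35.326200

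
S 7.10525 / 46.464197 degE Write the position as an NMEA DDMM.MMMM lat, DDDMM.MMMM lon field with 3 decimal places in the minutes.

0706.315,S / 04627.852,E

Lat: 7° + 0.105250 × 60 = 7° 6.31500′
λ: fractional part 0.464197 → 27.85182 minutes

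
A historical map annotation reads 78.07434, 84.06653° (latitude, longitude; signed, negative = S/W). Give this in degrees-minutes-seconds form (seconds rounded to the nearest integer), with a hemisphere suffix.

φ: 0.074340° → 4.46040′; 0.46040 × 60 = 27.62″
Longitude: 0.066530° → 3.99180′; 0.99180 × 60 = 59.51″
rounding gives 60″ → carry → 84°04′0″

78°04′28″ N, 84°04′0″ E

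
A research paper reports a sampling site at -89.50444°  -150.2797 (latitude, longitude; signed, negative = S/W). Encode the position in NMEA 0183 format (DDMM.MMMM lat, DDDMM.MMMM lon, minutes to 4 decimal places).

8930.2664,S / 15016.7820,W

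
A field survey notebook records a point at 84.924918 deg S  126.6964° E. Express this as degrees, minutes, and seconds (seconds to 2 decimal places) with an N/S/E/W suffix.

84°55′29.70″ S, 126°41′47.04″ E

Latitude: whole degrees 84; 55.49508′ → 55′ and 29.7048″
Longitude: 0.696400 × 60 = 41.78400′ → 41′, remainder × 60 = 47.0400″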